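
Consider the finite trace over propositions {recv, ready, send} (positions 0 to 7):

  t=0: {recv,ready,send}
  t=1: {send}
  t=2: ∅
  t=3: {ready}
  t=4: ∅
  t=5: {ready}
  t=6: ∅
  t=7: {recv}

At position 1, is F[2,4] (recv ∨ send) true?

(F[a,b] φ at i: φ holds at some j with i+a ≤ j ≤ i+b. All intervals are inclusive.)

Does not hold

Check (recv ∨ send) at each j in [3,5]:
  j=3: false
  j=4: false
  j=5: false
No position in the window satisfies it → formula fails.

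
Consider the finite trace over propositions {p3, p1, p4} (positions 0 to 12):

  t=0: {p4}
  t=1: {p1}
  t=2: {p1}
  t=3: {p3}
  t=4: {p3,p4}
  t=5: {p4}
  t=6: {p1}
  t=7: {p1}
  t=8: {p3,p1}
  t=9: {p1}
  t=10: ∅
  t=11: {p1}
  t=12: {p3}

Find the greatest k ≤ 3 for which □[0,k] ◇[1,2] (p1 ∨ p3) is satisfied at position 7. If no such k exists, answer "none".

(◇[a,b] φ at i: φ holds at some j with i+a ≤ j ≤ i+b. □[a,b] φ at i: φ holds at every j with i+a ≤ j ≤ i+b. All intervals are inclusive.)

◇[1,2] (p1 ∨ p3) must hold from j=7 onward; find where it first fails.
  j=7: holds
  j=8: holds
  j=9: holds
  j=10: holds
Holds through j=10; largest k = 3.

3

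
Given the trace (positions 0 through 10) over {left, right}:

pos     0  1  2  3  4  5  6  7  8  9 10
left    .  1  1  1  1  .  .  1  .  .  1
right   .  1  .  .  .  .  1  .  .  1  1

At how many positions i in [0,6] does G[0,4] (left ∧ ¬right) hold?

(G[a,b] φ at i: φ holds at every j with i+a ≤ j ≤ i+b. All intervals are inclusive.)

Evaluate at each i in [0,6]:
  i=0: ✗ (fails at j=0)
  i=1: ✗ (fails at j=1)
  i=2: ✗ (fails at j=5)
  i=3: ✗ (fails at j=5)
  i=4: ✗ (fails at j=5)
  i=5: ✗ (fails at j=5)
  i=6: ✗ (fails at j=6)
Positions where it holds: {} → 0.

0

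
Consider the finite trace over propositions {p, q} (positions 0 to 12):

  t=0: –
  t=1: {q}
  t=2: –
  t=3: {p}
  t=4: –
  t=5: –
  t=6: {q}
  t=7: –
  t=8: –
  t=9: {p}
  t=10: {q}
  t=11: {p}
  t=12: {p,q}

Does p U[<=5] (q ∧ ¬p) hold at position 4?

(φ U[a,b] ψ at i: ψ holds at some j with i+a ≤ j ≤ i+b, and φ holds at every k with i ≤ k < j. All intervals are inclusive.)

Need some j in [4,9] with (q ∧ ¬p), and p at every k in [4,j-1].
  j=4: (q ∧ ¬p) false.
  j=5: (q ∧ ¬p) false.
  j=6: (q ∧ ¬p) holds, but p fails at k=4 → not this j.
  j=7: (q ∧ ¬p) false.
  j=8: (q ∧ ¬p) false.
  j=9: (q ∧ ¬p) false.
No j in the window works → until fails.

Does not hold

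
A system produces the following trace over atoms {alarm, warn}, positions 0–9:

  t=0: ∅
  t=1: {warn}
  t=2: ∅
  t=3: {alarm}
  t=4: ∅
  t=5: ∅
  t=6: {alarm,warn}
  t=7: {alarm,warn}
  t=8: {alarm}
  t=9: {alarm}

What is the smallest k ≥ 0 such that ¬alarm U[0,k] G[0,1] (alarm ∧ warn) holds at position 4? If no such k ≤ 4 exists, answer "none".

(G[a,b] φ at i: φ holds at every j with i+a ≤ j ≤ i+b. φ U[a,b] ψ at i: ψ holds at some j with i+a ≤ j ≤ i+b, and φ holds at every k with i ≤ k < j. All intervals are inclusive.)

2

Need earliest j ≥ 4 with G[0,1] (alarm ∧ warn), and ¬alarm at every k in [4,j-1].
  j=4: rhs fails.
  j=5: rhs fails.
  j=6: rhs holds; lhs holds on [4,5]. k = 2.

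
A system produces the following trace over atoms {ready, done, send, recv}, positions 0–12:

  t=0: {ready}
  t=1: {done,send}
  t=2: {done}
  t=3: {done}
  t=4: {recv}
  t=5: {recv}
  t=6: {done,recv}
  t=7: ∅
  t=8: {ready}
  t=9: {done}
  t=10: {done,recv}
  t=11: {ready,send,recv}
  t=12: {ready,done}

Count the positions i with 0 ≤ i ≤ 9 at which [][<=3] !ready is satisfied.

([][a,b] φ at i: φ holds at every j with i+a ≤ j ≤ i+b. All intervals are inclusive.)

4

Evaluate at each i in [0,9]:
  i=0: ✗ (fails at j=0)
  i=1: ✓ (all of [1,4])
  i=2: ✓ (all of [2,5])
  i=3: ✓ (all of [3,6])
  i=4: ✓ (all of [4,7])
  i=5: ✗ (fails at j=8)
  i=6: ✗ (fails at j=8)
  i=7: ✗ (fails at j=8)
  i=8: ✗ (fails at j=8)
  i=9: ✗ (fails at j=11)
Positions where it holds: {1, 2, 3, 4} → 4.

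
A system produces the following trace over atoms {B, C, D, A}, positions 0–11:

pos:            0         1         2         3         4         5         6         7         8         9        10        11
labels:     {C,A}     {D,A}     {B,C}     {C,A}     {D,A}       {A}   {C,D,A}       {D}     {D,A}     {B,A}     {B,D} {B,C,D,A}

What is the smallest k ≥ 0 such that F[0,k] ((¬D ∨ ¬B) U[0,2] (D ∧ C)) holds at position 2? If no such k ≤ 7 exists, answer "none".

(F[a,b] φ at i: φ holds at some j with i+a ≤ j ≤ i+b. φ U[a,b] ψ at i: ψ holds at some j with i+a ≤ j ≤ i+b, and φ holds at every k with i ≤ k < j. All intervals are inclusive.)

2

Scan j = 2,3,… for ((¬D ∨ ¬B) U[0,2] (D ∧ C)):
  j=2: fails
  j=3: fails
  j=4: holds
First hit at j=4, so smallest k = 4-2 = 2.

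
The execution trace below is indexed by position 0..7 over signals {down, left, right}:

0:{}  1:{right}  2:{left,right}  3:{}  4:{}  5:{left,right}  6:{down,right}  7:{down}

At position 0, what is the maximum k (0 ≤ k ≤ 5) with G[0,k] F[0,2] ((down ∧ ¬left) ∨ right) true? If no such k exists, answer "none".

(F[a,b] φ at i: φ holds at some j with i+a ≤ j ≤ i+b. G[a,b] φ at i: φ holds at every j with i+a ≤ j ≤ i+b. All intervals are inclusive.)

5

F[0,2] ((down ∧ ¬left) ∨ right) must hold from j=0 onward; find where it first fails.
  j=0: holds
  j=1: holds
  j=2: holds
  j=3: holds
  j=4: holds
  j=5: holds
Holds through j=5; largest k = 5.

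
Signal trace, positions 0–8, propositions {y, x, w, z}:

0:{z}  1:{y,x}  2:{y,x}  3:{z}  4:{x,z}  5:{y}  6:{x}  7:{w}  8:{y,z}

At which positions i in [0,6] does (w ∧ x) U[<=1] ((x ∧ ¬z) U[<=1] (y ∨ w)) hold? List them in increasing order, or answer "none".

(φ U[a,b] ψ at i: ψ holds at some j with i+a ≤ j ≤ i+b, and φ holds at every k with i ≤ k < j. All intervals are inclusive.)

1, 2, 5, 6

Evaluate at each i in [0,6]:
  i=0: ✗ (lhs fails at k=0 before rhs at j=1)
  i=1: ✓ (rhs at j=1)
  i=2: ✓ (rhs at j=2)
  i=3: ✗ (no rhs in [3,4])
  i=4: ✗ (lhs fails at k=4 before rhs at j=5)
  i=5: ✓ (rhs at j=5)
  i=6: ✓ (rhs at j=6)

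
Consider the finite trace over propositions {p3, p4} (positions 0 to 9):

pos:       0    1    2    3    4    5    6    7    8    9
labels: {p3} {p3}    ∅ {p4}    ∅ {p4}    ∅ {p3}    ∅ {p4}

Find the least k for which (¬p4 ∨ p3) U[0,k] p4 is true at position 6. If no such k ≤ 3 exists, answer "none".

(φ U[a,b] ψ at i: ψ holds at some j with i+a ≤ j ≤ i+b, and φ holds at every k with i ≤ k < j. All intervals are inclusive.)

3

Need earliest j ≥ 6 with p4, and (¬p4 ∨ p3) at every k in [6,j-1].
  j=6: rhs fails.
  j=7: rhs fails.
  j=8: rhs fails.
  j=9: rhs holds; lhs holds on [6,8]. k = 3.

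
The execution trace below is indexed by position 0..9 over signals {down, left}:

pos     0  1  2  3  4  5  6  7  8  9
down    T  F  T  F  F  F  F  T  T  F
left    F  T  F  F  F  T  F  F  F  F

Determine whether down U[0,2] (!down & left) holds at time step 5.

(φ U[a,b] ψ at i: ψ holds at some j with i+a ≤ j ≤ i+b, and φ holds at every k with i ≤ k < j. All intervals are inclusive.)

Yes

Need some j in [5,7] with (!down & left), and down at every k in [5,j-1].
  j=5: (!down & left) holds; no prefix to check → satisfied.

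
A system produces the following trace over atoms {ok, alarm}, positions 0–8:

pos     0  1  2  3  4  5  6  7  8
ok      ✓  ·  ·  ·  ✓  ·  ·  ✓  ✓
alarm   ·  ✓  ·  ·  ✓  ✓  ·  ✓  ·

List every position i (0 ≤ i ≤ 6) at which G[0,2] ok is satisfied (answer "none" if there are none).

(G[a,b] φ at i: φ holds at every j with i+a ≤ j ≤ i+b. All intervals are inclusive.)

none

Evaluate at each i in [0,6]:
  i=0: ✗ (fails at j=1)
  i=1: ✗ (fails at j=1)
  i=2: ✗ (fails at j=2)
  i=3: ✗ (fails at j=3)
  i=4: ✗ (fails at j=5)
  i=5: ✗ (fails at j=5)
  i=6: ✗ (fails at j=6)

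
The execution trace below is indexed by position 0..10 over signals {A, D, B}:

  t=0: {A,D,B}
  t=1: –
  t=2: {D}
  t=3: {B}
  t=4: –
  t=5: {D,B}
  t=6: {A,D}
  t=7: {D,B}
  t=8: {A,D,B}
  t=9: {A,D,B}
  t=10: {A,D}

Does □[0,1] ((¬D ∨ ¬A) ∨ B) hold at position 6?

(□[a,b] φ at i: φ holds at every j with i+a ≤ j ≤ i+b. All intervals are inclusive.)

Check ((¬D ∨ ¬A) ∨ B) at every j in [6,7]:
  j=6: false
  j=7: true
Fails at j=6 → formula fails.

False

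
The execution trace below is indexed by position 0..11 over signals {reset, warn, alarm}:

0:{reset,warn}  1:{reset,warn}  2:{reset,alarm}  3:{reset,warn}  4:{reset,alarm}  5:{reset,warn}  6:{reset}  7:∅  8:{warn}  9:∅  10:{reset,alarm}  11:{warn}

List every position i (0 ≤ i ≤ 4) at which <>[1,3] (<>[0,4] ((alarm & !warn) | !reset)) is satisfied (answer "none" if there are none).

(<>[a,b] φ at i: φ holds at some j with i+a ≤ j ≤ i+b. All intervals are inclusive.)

Evaluate at each i in [0,4]:
  i=0: ✓ (witness j=1)
  i=1: ✓ (witness j=2)
  i=2: ✓ (witness j=3)
  i=3: ✓ (witness j=4)
  i=4: ✓ (witness j=5)

0, 1, 2, 3, 4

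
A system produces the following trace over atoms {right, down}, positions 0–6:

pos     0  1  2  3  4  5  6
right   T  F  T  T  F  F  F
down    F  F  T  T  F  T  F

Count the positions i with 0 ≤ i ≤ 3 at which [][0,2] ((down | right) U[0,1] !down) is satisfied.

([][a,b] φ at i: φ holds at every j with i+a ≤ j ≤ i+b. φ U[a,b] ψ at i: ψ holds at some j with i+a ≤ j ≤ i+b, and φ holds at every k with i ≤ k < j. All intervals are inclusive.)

1

Evaluate at each i in [0,3]:
  i=0: ✗ (fails at j=2)
  i=1: ✗ (fails at j=2)
  i=2: ✗ (fails at j=2)
  i=3: ✓ (all of [3,5])
Positions where it holds: {3} → 1.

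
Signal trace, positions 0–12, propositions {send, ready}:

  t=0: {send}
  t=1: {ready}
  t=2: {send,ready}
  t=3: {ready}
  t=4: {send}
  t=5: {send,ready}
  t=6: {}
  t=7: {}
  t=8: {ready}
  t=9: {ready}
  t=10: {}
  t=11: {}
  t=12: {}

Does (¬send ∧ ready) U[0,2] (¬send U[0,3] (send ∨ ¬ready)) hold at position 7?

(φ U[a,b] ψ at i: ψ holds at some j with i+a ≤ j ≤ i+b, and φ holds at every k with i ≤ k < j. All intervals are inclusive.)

Need some j in [7,9] with (¬send U[0,3] (send ∨ ¬ready)), and (¬send ∧ ready) at every k in [7,j-1].
  j=7: (¬send U[0,3] (send ∨ ¬ready)) holds; no prefix to check → satisfied.

Yes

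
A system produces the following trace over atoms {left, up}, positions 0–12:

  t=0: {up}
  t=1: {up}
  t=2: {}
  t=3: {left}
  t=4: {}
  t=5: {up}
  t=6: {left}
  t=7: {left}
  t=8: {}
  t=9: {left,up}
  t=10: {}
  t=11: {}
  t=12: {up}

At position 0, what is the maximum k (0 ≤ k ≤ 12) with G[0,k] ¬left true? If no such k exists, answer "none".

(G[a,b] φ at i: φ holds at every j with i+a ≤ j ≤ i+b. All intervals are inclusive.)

2

¬left must hold from j=0 onward; find where it first fails.
  j=0: holds
  j=1: holds
  j=2: holds
  j=3: fails
Holds on [0,2], so largest k = 2.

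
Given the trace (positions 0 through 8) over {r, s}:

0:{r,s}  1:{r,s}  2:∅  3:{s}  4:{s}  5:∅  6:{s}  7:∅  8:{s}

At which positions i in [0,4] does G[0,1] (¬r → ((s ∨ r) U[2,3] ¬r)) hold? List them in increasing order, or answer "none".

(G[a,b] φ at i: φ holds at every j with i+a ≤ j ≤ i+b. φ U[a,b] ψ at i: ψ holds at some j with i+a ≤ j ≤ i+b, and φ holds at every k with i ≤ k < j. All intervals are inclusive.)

Evaluate at each i in [0,4]:
  i=0: ✓ (all of [0,1])
  i=1: ✗ (fails at j=2)
  i=2: ✗ (fails at j=2)
  i=3: ✗ (fails at j=4)
  i=4: ✗ (fails at j=4)

0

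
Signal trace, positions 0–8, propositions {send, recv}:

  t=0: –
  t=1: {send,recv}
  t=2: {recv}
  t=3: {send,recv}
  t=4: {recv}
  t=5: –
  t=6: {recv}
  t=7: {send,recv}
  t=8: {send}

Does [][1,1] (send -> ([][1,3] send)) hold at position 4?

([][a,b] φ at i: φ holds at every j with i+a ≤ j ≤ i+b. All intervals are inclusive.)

Check (send -> ([][1,3] send)) at every j in [5,5]:
  j=5: antecedent false → ✓
All positions satisfy it → formula holds.

Holds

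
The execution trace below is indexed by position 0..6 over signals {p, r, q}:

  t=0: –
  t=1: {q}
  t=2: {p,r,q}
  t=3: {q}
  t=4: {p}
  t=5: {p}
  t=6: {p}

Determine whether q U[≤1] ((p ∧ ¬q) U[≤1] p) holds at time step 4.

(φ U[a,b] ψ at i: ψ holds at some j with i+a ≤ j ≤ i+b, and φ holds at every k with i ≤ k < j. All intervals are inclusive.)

Need some j in [4,5] with ((p ∧ ¬q) U[≤1] p), and q at every k in [4,j-1].
  j=4: ((p ∧ ¬q) U[≤1] p) holds; no prefix to check → satisfied.

Holds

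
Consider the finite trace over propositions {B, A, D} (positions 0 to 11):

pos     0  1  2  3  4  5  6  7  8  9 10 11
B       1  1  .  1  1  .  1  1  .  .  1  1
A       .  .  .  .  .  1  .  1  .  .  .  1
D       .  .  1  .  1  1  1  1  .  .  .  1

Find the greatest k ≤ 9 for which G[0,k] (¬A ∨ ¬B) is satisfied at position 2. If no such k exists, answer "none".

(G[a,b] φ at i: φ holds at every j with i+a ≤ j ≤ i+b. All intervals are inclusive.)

4

(¬A ∨ ¬B) must hold from j=2 onward; find where it first fails.
  j=2: holds
  j=3: holds
  j=4: holds
  j=5: holds
  j=6: holds
  j=7: fails
Holds on [2,6], so largest k = 4.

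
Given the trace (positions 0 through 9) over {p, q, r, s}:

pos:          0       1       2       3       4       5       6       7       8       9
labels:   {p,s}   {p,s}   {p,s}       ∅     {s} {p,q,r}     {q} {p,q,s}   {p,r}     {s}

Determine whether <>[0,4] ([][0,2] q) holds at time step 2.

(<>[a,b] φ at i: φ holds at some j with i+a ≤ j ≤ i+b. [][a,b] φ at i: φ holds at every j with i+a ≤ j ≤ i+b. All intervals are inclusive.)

True

Check [][0,2] q at each j in [2,6]:
  j=2: fails at 2
  j=3: fails at 3
  j=4: fails at 4
  j=5: holds on [5,7]
  j=6: fails at 8
Found at j=5 → formula holds.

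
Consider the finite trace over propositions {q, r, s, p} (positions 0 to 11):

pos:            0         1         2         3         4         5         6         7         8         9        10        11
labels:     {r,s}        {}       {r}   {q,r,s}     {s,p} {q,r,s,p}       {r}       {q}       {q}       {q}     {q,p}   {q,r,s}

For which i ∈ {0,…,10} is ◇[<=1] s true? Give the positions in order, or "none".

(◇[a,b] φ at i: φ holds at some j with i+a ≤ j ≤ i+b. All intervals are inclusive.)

0, 2, 3, 4, 5, 10

Evaluate at each i in [0,10]:
  i=0: ✓ (witness j=0)
  i=1: ✗ (none in [1,2])
  i=2: ✓ (witness j=3)
  i=3: ✓ (witness j=3)
  i=4: ✓ (witness j=4)
  i=5: ✓ (witness j=5)
  i=6: ✗ (none in [6,7])
  i=7: ✗ (none in [7,8])
  i=8: ✗ (none in [8,9])
  i=9: ✗ (none in [9,10])
  i=10: ✓ (witness j=11)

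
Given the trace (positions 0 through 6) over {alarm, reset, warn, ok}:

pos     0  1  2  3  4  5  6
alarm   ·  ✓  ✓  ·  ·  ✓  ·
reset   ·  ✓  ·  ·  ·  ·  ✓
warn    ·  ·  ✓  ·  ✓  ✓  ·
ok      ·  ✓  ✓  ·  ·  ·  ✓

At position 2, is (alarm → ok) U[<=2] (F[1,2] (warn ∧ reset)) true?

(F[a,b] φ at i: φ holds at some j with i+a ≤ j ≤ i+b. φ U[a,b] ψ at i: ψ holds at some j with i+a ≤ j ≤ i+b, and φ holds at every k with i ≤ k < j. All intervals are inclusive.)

False

Need some j in [2,4] with F[1,2] (warn ∧ reset), and (alarm → ok) at every k in [2,j-1].
  j=2: F[1,2] (warn ∧ reset) — fails (none in [3,4]).
  j=3: F[1,2] (warn ∧ reset) — fails (none in [4,5]).
  j=4: F[1,2] (warn ∧ reset) — fails (none in [5,6]).
No j in the window works → until fails.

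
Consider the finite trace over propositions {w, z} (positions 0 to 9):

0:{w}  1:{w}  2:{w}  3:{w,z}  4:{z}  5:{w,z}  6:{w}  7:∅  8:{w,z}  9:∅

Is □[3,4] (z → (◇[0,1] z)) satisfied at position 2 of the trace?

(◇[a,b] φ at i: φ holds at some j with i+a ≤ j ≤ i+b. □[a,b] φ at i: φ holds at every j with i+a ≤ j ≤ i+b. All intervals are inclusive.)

Check (z → (◇[0,1] z)) at every j in [5,6]:
  j=5: antecedent true; consequent holds (witness at 5) → ✓
  j=6: antecedent false → ✓
All positions satisfy it → formula holds.

Yes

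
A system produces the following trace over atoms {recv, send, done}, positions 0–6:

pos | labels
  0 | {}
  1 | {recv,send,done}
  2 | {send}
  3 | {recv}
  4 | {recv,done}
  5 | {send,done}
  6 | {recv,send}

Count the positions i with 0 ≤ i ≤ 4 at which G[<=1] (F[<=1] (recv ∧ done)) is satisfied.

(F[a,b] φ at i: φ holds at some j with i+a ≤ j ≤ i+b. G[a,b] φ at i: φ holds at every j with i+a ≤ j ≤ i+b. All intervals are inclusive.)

2

Evaluate at each i in [0,4]:
  i=0: ✓ (all of [0,1])
  i=1: ✗ (fails at j=2)
  i=2: ✗ (fails at j=2)
  i=3: ✓ (all of [3,4])
  i=4: ✗ (fails at j=5)
Positions where it holds: {0, 3} → 2.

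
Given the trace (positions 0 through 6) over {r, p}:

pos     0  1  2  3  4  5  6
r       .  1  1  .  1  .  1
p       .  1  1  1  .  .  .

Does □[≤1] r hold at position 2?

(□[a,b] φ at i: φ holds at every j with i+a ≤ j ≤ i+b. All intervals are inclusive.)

Check r at every j in [2,3]:
  j=2: true
  j=3: false
Fails at j=3 → formula fails.

Does not hold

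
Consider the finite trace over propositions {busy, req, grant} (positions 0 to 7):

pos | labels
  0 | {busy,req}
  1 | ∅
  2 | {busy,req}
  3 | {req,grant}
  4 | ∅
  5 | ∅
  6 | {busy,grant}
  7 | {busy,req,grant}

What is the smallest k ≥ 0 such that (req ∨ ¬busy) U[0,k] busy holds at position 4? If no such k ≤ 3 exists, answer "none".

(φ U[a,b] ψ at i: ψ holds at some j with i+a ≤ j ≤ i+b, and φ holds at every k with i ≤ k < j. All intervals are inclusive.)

2

Need earliest j ≥ 4 with busy, and (req ∨ ¬busy) at every k in [4,j-1].
  j=4: rhs fails.
  j=5: rhs fails.
  j=6: rhs holds; lhs holds on [4,5]. k = 2.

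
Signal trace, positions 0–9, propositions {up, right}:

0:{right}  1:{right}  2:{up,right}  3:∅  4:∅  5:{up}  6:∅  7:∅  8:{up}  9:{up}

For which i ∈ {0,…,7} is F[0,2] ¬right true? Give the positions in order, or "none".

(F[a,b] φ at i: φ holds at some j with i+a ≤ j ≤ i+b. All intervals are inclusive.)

Evaluate at each i in [0,7]:
  i=0: ✗ (none in [0,2])
  i=1: ✓ (witness j=3)
  i=2: ✓ (witness j=3)
  i=3: ✓ (witness j=3)
  i=4: ✓ (witness j=4)
  i=5: ✓ (witness j=5)
  i=6: ✓ (witness j=6)
  i=7: ✓ (witness j=7)

1, 2, 3, 4, 5, 6, 7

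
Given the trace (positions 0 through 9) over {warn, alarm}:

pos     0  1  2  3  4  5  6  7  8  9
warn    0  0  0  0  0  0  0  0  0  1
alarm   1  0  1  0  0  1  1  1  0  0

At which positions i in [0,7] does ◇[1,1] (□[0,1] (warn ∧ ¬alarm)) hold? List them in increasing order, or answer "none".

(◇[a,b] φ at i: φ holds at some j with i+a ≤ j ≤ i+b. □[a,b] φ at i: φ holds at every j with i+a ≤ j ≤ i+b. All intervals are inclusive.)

none

Evaluate at each i in [0,7]:
  i=0: ✗ (none in [1,1])
  i=1: ✗ (none in [2,2])
  i=2: ✗ (none in [3,3])
  i=3: ✗ (none in [4,4])
  i=4: ✗ (none in [5,5])
  i=5: ✗ (none in [6,6])
  i=6: ✗ (none in [7,7])
  i=7: ✗ (none in [8,8])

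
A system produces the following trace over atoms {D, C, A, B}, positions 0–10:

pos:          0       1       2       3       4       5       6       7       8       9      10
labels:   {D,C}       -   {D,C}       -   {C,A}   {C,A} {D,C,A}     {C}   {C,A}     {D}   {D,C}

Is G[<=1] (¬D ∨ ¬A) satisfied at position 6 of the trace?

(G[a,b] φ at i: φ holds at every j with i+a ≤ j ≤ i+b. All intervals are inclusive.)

No

Check (¬D ∨ ¬A) at every j in [6,7]:
  j=6: false
  j=7: true
Fails at j=6 → formula fails.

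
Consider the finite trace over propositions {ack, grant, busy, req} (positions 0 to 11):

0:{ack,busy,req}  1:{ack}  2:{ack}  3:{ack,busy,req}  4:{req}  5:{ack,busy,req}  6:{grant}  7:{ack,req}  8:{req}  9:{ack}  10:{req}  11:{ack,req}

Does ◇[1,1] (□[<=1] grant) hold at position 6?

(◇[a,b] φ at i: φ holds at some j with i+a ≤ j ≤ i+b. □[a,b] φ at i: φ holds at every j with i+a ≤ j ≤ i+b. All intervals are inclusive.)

Check □[<=1] grant at each j in [7,7]:
  j=7: fails at 7
No position in the window satisfies it → formula fails.

Does not hold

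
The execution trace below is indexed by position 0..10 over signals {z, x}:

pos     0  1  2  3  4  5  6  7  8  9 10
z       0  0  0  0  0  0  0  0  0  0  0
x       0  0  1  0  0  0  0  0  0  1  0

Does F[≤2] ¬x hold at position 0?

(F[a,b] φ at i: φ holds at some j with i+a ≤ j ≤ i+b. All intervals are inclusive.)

Check ¬x at each j in [0,2]:
  j=0: true
  j=1: true
  j=2: false
Found at j=0 → formula holds.

Yes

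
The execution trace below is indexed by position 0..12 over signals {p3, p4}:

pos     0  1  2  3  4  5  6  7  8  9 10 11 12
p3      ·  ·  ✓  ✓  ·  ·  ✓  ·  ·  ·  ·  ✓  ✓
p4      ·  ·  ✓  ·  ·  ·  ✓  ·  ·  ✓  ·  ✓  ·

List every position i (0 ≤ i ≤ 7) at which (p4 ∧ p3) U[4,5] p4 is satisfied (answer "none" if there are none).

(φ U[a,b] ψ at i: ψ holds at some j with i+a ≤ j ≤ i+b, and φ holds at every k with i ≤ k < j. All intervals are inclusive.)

Evaluate at each i in [0,7]:
  i=0: ✗ (no rhs in [4,5])
  i=1: ✗ (lhs fails at k=1 before rhs at j=6)
  i=2: ✗ (lhs fails at k=3 before rhs at j=6)
  i=3: ✗ (no rhs in [7,8])
  i=4: ✗ (lhs fails at k=4 before rhs at j=9)
  i=5: ✗ (lhs fails at k=5 before rhs at j=9)
  i=6: ✗ (lhs fails at k=7 before rhs at j=11)
  i=7: ✗ (lhs fails at k=7 before rhs at j=11)

none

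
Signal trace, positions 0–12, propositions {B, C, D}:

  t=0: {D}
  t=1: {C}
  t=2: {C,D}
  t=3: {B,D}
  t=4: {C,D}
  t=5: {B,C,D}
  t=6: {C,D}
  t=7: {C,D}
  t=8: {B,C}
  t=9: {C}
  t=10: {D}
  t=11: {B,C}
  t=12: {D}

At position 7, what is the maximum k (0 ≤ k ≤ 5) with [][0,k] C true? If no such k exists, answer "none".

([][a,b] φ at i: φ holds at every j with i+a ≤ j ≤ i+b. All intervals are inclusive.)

2

C must hold from j=7 onward; find where it first fails.
  j=7: holds
  j=8: holds
  j=9: holds
  j=10: fails
Holds on [7,9], so largest k = 2.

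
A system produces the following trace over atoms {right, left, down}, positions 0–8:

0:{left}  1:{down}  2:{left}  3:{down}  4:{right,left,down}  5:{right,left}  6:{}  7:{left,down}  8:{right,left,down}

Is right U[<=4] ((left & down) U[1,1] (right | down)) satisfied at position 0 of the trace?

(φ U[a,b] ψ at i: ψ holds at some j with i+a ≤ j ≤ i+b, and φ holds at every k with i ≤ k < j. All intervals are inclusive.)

Need some j in [0,4] with ((left & down) U[1,1] (right | down)), and right at every k in [0,j-1].
  j=0: ((left & down) U[1,1] (right | down)) — fails.
  j=1: ((left & down) U[1,1] (right | down)) — fails.
  j=2: ((left & down) U[1,1] (right | down)) — fails.
  j=3: ((left & down) U[1,1] (right | down)) — fails.
  j=4: ((left & down) U[1,1] (right | down)) holds, but right fails at k=0 → not this j.
No j in the window works → until fails.

No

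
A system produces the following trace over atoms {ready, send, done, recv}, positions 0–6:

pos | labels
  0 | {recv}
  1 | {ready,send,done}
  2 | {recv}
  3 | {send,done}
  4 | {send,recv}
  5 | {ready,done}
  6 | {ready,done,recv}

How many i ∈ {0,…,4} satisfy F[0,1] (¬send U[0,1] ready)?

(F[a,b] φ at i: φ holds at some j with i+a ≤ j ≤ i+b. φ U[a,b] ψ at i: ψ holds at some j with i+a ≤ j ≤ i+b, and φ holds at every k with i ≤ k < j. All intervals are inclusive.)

Evaluate at each i in [0,4]:
  i=0: ✓ (witness j=0)
  i=1: ✓ (witness j=1)
  i=2: ✗ (none in [2,3])
  i=3: ✗ (none in [3,4])
  i=4: ✓ (witness j=5)
Positions where it holds: {0, 1, 4} → 3.

3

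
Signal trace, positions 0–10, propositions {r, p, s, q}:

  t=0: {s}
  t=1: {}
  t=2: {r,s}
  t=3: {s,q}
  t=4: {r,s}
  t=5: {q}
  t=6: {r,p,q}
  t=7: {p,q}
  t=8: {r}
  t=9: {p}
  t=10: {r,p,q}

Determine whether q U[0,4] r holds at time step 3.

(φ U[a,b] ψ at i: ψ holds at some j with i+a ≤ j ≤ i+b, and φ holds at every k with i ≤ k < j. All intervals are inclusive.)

Need some j in [3,7] with r, and q at every k in [3,j-1].
  j=3: r false.
  j=4: r holds; q holds at every k in [3,3] → satisfied.

True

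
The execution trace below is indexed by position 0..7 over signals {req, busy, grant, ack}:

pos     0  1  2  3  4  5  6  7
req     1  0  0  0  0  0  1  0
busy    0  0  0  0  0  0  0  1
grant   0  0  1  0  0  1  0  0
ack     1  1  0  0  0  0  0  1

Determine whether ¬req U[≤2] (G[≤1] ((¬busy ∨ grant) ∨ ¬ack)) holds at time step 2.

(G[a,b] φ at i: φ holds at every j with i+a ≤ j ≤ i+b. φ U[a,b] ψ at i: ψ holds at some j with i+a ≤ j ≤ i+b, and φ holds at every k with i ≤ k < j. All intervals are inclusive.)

Need some j in [2,4] with G[≤1] ((¬busy ∨ grant) ∨ ¬ack), and ¬req at every k in [2,j-1].
  j=2: G[≤1] ((¬busy ∨ grant) ∨ ¬ack) holds; no prefix to check → satisfied.

Yes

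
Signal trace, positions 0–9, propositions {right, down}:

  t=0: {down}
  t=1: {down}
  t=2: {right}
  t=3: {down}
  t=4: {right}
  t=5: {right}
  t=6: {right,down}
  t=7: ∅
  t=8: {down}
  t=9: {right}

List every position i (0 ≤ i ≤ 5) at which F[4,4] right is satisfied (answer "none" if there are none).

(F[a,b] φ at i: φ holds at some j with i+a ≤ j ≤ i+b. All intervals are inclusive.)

Evaluate at each i in [0,5]:
  i=0: ✓ (witness j=4)
  i=1: ✓ (witness j=5)
  i=2: ✓ (witness j=6)
  i=3: ✗ (none in [7,7])
  i=4: ✗ (none in [8,8])
  i=5: ✓ (witness j=9)

0, 1, 2, 5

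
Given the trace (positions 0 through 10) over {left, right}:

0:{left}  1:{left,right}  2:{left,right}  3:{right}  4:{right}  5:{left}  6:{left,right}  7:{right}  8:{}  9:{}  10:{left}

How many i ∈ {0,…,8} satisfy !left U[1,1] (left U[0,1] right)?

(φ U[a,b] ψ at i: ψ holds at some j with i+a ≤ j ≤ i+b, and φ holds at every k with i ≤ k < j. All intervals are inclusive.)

2

Evaluate at each i in [0,8]:
  i=0: ✗ (lhs fails at k=0 before rhs at j=1)
  i=1: ✗ (lhs fails at k=1 before rhs at j=2)
  i=2: ✗ (lhs fails at k=2 before rhs at j=3)
  i=3: ✓ (rhs at j=4; lhs holds on [3,3])
  i=4: ✓ (rhs at j=5; lhs holds on [4,4])
  i=5: ✗ (lhs fails at k=5 before rhs at j=6)
  i=6: ✗ (lhs fails at k=6 before rhs at j=7)
  i=7: ✗ (no rhs in [8,8])
  i=8: ✗ (no rhs in [9,9])
Positions where it holds: {3, 4} → 2.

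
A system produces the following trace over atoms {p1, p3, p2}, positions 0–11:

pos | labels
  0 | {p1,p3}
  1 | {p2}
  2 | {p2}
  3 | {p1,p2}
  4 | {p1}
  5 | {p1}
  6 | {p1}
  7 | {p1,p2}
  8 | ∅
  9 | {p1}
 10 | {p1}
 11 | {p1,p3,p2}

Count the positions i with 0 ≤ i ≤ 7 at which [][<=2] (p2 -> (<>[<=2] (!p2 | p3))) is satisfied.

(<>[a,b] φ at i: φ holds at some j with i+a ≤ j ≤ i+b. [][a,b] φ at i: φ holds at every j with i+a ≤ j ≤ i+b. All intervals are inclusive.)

Evaluate at each i in [0,7]:
  i=0: ✗ (fails at j=1)
  i=1: ✗ (fails at j=1)
  i=2: ✓ (all of [2,4])
  i=3: ✓ (all of [3,5])
  i=4: ✓ (all of [4,6])
  i=5: ✓ (all of [5,7])
  i=6: ✓ (all of [6,8])
  i=7: ✓ (all of [7,9])
Positions where it holds: {2, 3, 4, 5, 6, 7} → 6.

6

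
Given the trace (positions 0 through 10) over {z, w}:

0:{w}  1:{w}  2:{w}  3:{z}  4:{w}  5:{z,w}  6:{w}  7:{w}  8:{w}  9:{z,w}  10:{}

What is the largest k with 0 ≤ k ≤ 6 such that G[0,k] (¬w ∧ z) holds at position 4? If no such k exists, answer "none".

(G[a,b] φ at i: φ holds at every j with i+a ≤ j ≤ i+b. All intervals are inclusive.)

none

(¬w ∧ z) must hold from j=4 onward; find where it first fails.
  j=4: fails → no k works.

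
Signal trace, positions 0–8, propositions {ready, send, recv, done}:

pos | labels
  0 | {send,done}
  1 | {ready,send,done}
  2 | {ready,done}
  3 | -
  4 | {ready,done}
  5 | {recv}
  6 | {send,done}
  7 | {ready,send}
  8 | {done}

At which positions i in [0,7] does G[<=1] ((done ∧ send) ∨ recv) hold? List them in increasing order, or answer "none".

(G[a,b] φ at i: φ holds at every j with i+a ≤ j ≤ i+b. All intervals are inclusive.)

Evaluate at each i in [0,7]:
  i=0: ✓ (all of [0,1])
  i=1: ✗ (fails at j=2)
  i=2: ✗ (fails at j=2)
  i=3: ✗ (fails at j=3)
  i=4: ✗ (fails at j=4)
  i=5: ✓ (all of [5,6])
  i=6: ✗ (fails at j=7)
  i=7: ✗ (fails at j=7)

0, 5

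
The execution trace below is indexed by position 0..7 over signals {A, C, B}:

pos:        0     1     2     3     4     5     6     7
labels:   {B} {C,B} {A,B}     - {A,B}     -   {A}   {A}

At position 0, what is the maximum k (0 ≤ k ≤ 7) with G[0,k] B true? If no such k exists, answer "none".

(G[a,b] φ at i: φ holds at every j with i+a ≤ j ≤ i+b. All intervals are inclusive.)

B must hold from j=0 onward; find where it first fails.
  j=0: holds
  j=1: holds
  j=2: holds
  j=3: fails
Holds on [0,2], so largest k = 2.

2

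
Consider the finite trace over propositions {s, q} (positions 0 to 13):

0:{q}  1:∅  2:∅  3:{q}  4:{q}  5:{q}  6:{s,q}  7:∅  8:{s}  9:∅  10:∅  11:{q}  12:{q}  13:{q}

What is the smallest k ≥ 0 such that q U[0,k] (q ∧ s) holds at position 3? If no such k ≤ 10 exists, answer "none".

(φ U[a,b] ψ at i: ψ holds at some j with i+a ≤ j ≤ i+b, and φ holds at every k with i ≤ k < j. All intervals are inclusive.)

Need earliest j ≥ 3 with (q ∧ s), and q at every k in [3,j-1].
  j=3: rhs fails.
  j=4: rhs fails.
  j=5: rhs fails.
  j=6: rhs holds; lhs holds on [3,5]. k = 3.

3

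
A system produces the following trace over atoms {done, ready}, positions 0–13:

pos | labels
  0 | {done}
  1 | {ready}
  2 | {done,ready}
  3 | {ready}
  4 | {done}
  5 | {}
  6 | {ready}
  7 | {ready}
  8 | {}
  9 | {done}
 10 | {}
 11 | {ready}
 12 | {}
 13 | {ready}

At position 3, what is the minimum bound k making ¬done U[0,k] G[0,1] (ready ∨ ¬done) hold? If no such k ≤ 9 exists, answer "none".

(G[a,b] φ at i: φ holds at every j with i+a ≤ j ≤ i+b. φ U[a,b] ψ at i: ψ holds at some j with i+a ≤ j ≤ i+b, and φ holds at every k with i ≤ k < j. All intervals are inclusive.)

none

Need earliest j ≥ 3 with G[0,1] (ready ∨ ¬done), and ¬done at every k in [3,j-1].
  j=3: rhs fails.
  j=4: rhs fails.
  j=5: rhs holds but lhs fails at k=4.
  j=6: rhs holds but lhs fails at k=4.
  j=7: rhs holds but lhs fails at k=4.
  j=8: rhs fails.
  j=9: rhs fails.
  j=10: rhs holds but lhs fails at k=4.
  j=11: rhs holds but lhs fails at k=4.
  j=12: rhs holds but lhs fails at k=4.
No witness within the range → none.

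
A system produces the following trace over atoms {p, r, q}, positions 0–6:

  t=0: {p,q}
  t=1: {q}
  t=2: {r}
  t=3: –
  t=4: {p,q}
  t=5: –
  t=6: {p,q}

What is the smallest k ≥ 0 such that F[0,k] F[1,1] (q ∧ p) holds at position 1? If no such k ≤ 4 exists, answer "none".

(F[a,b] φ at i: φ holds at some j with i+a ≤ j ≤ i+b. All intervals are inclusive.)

2

Scan j = 1,2,… for F[1,1] (q ∧ p):
  j=1: fails
  j=2: fails
  j=3: holds
First hit at j=3, so smallest k = 3-1 = 2.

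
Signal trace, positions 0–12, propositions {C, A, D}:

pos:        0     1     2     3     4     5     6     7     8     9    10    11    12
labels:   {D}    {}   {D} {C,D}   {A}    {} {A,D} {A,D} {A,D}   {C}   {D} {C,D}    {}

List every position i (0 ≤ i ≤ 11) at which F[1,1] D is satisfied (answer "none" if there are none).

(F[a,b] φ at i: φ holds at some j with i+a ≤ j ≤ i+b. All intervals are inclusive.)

Evaluate at each i in [0,11]:
  i=0: ✗ (none in [1,1])
  i=1: ✓ (witness j=2)
  i=2: ✓ (witness j=3)
  i=3: ✗ (none in [4,4])
  i=4: ✗ (none in [5,5])
  i=5: ✓ (witness j=6)
  i=6: ✓ (witness j=7)
  i=7: ✓ (witness j=8)
  i=8: ✗ (none in [9,9])
  i=9: ✓ (witness j=10)
  i=10: ✓ (witness j=11)
  i=11: ✗ (none in [12,12])

1, 2, 5, 6, 7, 9, 10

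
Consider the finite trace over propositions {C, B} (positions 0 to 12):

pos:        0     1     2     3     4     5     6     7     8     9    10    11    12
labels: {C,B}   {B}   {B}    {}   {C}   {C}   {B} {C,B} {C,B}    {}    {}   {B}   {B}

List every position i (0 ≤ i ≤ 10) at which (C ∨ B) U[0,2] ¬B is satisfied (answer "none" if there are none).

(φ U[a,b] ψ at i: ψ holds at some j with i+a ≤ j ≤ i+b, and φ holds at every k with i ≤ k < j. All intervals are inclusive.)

1, 2, 3, 4, 5, 7, 8, 9, 10

Evaluate at each i in [0,10]:
  i=0: ✗ (no rhs in [0,2])
  i=1: ✓ (rhs at j=3; lhs holds on [1,2])
  i=2: ✓ (rhs at j=3; lhs holds on [2,2])
  i=3: ✓ (rhs at j=3)
  i=4: ✓ (rhs at j=4)
  i=5: ✓ (rhs at j=5)
  i=6: ✗ (no rhs in [6,8])
  i=7: ✓ (rhs at j=9; lhs holds on [7,8])
  i=8: ✓ (rhs at j=9; lhs holds on [8,8])
  i=9: ✓ (rhs at j=9)
  i=10: ✓ (rhs at j=10)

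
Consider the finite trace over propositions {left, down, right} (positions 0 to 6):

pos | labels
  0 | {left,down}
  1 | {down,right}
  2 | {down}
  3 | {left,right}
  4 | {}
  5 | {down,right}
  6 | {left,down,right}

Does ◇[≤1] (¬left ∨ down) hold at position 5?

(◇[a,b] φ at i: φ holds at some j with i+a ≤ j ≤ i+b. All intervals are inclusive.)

True

Check (¬left ∨ down) at each j in [5,6]:
  j=5: true
  j=6: true
Found at j=5 → formula holds.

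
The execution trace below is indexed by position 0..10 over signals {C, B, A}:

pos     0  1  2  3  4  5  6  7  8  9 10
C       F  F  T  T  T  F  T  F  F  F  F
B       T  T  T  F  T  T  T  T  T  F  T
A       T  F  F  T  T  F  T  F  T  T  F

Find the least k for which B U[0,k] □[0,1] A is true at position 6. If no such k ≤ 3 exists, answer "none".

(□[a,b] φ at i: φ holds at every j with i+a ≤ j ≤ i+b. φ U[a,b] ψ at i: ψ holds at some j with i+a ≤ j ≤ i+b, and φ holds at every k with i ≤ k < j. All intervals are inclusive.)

Need earliest j ≥ 6 with □[0,1] A, and B at every k in [6,j-1].
  j=6: rhs fails.
  j=7: rhs fails.
  j=8: rhs holds; lhs holds on [6,7]. k = 2.

2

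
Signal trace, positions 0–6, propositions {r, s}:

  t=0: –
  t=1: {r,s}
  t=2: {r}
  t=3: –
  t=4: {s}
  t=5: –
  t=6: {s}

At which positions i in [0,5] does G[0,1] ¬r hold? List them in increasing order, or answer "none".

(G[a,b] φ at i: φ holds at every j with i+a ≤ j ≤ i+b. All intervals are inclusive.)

3, 4, 5

Evaluate at each i in [0,5]:
  i=0: ✗ (fails at j=1)
  i=1: ✗ (fails at j=1)
  i=2: ✗ (fails at j=2)
  i=3: ✓ (all of [3,4])
  i=4: ✓ (all of [4,5])
  i=5: ✓ (all of [5,6])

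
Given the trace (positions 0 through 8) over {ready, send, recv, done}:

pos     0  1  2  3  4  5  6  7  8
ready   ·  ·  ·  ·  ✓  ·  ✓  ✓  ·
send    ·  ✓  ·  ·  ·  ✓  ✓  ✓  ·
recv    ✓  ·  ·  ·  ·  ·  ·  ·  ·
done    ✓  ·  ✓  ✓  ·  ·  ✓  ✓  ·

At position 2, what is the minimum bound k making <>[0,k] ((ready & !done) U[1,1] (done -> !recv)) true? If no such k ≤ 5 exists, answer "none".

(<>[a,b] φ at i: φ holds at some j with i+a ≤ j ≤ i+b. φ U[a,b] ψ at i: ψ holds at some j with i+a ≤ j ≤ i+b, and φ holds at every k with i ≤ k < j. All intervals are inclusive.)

2

Scan j = 2,3,… for ((ready & !done) U[1,1] (done -> !recv)):
  j=2: fails
  j=3: fails
  j=4: holds
First hit at j=4, so smallest k = 4-2 = 2.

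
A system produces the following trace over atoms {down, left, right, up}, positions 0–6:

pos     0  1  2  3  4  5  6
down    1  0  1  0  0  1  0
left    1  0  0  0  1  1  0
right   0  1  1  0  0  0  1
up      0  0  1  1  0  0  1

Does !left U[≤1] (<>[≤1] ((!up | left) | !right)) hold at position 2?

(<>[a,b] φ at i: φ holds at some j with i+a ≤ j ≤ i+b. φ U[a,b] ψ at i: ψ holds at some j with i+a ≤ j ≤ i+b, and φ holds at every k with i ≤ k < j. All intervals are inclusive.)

True

Need some j in [2,3] with <>[≤1] ((!up | left) | !right), and !left at every k in [2,j-1].
  j=2: <>[≤1] ((!up | left) | !right) holds; no prefix to check → satisfied.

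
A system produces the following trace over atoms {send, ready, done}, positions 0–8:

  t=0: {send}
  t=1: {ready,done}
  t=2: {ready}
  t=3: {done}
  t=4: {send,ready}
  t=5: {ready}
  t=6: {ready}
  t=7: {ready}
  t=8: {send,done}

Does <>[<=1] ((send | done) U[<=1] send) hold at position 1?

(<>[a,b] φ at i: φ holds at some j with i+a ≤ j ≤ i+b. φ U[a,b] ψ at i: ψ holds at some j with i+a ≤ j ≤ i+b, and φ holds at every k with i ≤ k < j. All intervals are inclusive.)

No

Check ((send | done) U[<=1] send) at each j in [1,2]:
  j=1: fails
  j=2: fails
No position in the window satisfies it → formula fails.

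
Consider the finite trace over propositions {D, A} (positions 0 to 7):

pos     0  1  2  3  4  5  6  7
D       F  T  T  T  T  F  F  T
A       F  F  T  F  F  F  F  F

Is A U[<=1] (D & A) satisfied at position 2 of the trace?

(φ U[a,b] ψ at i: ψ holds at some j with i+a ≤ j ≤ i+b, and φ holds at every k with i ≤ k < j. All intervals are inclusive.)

True

Need some j in [2,3] with (D & A), and A at every k in [2,j-1].
  j=2: (D & A) holds; no prefix to check → satisfied.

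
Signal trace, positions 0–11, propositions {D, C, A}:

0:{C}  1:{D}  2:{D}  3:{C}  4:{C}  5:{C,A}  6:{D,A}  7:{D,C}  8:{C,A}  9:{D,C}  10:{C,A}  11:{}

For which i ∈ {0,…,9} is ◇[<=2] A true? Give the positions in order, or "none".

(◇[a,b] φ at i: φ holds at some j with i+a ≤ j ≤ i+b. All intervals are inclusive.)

Evaluate at each i in [0,9]:
  i=0: ✗ (none in [0,2])
  i=1: ✗ (none in [1,3])
  i=2: ✗ (none in [2,4])
  i=3: ✓ (witness j=5)
  i=4: ✓ (witness j=5)
  i=5: ✓ (witness j=5)
  i=6: ✓ (witness j=6)
  i=7: ✓ (witness j=8)
  i=8: ✓ (witness j=8)
  i=9: ✓ (witness j=10)

3, 4, 5, 6, 7, 8, 9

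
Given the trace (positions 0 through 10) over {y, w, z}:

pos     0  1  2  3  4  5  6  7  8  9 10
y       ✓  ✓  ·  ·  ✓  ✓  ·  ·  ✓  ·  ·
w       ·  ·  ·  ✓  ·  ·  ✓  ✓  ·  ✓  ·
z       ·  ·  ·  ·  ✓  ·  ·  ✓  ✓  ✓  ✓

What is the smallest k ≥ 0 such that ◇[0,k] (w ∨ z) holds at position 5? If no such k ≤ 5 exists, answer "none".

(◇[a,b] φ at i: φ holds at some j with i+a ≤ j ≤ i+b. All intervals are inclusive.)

1

Scan j = 5,6,… for (w ∨ z):
  j=5: fails
  j=6: holds
First hit at j=6, so smallest k = 6-5 = 1.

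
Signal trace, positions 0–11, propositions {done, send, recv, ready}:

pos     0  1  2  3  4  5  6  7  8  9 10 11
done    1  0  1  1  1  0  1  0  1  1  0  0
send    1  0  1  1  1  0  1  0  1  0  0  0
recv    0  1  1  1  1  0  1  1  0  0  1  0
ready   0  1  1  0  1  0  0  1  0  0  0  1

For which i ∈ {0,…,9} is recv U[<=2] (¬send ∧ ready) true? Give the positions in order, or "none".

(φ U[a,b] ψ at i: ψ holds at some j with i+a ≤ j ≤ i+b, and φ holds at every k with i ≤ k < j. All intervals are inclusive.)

Evaluate at each i in [0,9]:
  i=0: ✗ (lhs fails at k=0 before rhs at j=1)
  i=1: ✓ (rhs at j=1)
  i=2: ✗ (no rhs in [2,4])
  i=3: ✗ (no rhs in [3,5])
  i=4: ✗ (no rhs in [4,6])
  i=5: ✗ (lhs fails at k=5 before rhs at j=7)
  i=6: ✓ (rhs at j=7; lhs holds on [6,6])
  i=7: ✓ (rhs at j=7)
  i=8: ✗ (no rhs in [8,10])
  i=9: ✗ (lhs fails at k=9 before rhs at j=11)

1, 6, 7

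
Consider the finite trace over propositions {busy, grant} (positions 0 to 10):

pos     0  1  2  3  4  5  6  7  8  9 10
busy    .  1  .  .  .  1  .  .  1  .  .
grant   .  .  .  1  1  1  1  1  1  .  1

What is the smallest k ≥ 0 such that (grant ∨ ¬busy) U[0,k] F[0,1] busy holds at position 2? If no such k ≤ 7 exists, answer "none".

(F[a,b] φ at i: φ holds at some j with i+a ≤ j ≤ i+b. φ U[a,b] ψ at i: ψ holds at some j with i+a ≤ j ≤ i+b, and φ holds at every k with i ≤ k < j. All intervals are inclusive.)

2

Need earliest j ≥ 2 with F[0,1] busy, and (grant ∨ ¬busy) at every k in [2,j-1].
  j=2: rhs fails.
  j=3: rhs fails.
  j=4: rhs holds; lhs holds on [2,3]. k = 2.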